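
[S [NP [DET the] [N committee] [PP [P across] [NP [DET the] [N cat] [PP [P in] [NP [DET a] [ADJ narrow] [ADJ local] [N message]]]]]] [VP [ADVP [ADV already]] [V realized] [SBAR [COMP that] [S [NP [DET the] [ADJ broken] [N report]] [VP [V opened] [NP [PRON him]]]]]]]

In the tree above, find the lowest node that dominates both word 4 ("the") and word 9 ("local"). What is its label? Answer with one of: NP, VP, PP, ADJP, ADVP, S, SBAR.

NP

Word 4 lies under S → NP → PP → NP → DET; word 9 lies under S → NP → PP → NP → PP → NP → ADJ. The lowest shared node is the NP.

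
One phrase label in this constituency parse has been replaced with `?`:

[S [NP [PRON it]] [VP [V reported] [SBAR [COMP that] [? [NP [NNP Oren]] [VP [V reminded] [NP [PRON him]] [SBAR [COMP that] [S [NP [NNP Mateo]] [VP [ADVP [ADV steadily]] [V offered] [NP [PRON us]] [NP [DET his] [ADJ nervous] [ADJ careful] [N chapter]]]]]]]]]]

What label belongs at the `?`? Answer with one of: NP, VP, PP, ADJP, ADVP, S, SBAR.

S

A constituent whose immediate children are NP, VP is a clause: S.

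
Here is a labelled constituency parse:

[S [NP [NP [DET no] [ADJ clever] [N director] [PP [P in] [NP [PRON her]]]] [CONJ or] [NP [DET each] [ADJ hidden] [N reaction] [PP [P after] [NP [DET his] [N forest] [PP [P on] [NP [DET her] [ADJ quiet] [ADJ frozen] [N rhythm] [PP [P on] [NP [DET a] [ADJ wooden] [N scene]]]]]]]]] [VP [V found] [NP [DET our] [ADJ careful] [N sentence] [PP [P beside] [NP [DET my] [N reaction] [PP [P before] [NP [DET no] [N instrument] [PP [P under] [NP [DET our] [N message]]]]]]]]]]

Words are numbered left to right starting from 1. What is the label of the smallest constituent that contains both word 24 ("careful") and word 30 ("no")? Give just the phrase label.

NP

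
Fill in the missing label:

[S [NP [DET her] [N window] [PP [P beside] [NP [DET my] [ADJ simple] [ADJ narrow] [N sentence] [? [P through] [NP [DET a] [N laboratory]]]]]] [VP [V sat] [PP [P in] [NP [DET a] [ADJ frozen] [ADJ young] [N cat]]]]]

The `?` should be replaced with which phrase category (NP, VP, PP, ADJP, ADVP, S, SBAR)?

PP

A constituent whose immediate children are P 'through', NP is a prepositional phrase: PP.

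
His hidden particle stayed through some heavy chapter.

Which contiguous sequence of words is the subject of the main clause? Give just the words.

his hidden particle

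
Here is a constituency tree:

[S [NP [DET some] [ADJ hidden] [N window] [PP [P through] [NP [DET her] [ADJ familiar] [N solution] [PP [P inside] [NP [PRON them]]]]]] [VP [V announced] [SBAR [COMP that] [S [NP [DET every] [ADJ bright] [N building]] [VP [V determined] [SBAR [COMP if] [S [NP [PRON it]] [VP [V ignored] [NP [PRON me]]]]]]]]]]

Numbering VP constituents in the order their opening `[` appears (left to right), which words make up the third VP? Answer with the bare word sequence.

ignored me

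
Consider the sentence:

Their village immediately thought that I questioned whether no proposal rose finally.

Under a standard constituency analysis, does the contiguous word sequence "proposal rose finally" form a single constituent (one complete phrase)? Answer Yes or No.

No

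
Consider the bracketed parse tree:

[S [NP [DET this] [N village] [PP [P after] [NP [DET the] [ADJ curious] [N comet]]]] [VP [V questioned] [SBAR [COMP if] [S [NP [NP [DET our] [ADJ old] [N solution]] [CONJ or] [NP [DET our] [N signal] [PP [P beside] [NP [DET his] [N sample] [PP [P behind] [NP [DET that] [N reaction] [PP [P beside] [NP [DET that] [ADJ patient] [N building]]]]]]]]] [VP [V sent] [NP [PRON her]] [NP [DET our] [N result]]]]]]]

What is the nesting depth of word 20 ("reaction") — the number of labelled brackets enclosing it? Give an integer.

11

Counting open brackets not yet closed at "reaction": [S [VP [SBAR [S [NP [NP [PP [NP [PP [NP [N = 11.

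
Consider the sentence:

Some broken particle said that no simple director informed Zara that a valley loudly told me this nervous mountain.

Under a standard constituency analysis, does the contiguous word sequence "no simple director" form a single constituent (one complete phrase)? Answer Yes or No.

Yes

These words form the whole noun phrase headed by "director", so yes — one constituent.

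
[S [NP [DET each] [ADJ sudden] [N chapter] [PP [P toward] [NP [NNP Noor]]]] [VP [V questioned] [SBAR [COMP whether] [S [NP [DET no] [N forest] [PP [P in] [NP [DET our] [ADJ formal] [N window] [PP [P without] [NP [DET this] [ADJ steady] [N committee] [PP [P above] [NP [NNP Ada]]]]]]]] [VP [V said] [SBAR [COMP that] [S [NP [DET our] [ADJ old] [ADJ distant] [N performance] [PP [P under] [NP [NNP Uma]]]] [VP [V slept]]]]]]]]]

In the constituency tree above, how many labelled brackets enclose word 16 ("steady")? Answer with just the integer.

Path from the root down to the word: S → VP → SBAR → S → NP → PP → NP → PP → NP → ADJ. That is 10 enclosing brackets.

10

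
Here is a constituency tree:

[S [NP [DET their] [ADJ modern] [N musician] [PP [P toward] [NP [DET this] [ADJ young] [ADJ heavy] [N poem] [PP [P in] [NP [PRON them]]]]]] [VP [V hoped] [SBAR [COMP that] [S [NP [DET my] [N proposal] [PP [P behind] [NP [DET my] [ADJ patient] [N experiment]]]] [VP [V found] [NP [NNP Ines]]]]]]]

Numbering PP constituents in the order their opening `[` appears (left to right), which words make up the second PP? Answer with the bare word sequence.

in them

In left-to-right order the PP constituents are "toward this young heavy poem in them"; "in them"; "behind my patient experiment". Number 2 is "in them".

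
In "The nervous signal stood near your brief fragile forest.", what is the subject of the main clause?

"the nervous signal" is the NP that combines with the VP headed by "stood" to form the main clause — the subject.

the nervous signal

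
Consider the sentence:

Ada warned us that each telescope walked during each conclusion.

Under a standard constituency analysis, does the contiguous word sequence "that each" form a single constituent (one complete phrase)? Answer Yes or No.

No

The smallest constituent containing the whole sequence is the subordinate clause [SBAR that each telescope walked during each conclusion], but the sequence is only part of it — it straddles the boundary between complementizer "that" and clause "each telescope walked during each conclusion".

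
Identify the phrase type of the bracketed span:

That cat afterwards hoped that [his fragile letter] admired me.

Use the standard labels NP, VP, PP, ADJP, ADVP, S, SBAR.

NP

The bracketed span "his fragile letter" is headed by "letter", making it a noun phrase (NP).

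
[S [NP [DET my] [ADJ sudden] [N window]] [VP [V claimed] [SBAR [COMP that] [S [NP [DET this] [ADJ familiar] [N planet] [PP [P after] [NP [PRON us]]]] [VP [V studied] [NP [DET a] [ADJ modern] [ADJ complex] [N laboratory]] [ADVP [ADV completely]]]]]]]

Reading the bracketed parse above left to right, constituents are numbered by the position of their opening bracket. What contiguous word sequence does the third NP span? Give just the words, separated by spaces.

The NP opening brackets appear, in order, over: "my sudden window"; "this familiar planet after us"; "us"; "a modern complex laboratory". The third one spans "us".

us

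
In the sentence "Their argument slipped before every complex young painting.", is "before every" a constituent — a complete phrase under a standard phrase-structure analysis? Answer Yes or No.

No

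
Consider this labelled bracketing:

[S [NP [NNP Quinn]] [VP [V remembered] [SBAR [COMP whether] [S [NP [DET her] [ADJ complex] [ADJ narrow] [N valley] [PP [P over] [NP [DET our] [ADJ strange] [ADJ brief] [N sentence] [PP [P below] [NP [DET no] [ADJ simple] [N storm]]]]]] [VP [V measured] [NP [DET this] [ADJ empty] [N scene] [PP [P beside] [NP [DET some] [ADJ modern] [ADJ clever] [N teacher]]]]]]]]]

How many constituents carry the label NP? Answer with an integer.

6

Listing each NP by its span: [NP Quinn]; [NP her complex narrow valley over our strange brief sentence below no simple storm]; [NP our strange brief sentence below no simple storm]; [NP no simple storm]; [NP this empty scene beside some modern clever teacher]; [NP some modern clever teacher] — that makes 6.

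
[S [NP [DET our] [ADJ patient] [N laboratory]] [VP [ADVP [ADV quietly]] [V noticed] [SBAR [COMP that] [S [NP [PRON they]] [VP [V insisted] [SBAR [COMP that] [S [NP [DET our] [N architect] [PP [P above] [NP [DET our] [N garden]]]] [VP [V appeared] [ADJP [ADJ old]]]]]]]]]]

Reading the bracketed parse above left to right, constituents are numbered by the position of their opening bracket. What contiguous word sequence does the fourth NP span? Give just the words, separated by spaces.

our garden

Opening `[NP` markers occur at word positions 1, 7, 10, 13; the fourth of these opens the constituent [NP our garden].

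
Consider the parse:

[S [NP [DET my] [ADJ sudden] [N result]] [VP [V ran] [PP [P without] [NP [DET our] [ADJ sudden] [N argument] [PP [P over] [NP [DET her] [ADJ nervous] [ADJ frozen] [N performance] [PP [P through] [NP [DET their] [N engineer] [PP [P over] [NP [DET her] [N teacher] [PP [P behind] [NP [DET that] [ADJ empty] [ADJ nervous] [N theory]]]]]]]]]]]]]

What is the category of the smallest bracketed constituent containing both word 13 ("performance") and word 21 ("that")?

NP

The smallest bracket enclosing both words is [NP her nervous frozen performance through their engineer over her teacher behind that empty nervous theory], so the label is NP.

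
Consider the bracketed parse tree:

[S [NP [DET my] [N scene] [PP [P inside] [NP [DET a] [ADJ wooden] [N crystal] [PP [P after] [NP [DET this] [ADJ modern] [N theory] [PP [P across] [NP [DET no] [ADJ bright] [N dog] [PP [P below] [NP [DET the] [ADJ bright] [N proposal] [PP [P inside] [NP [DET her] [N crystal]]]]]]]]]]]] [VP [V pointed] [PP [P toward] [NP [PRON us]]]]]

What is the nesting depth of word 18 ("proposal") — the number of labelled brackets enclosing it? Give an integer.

11

Path from the root down to the word: S → NP → PP → NP → PP → NP → PP → NP → PP → NP → N. That is 11 enclosing brackets.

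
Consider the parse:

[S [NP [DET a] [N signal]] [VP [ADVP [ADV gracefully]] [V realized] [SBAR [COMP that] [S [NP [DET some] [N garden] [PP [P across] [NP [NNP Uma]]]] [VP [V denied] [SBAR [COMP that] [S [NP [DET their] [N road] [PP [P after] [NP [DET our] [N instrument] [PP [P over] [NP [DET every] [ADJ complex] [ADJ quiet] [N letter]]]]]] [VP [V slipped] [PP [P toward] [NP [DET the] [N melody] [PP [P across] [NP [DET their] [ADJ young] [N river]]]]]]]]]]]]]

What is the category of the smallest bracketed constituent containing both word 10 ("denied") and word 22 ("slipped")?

Both words fall inside [VP denied that their road after our instrument over every complex quiet letter slipped toward the melody across their young river] (words 10–29), and no smaller constituent contains them both. Label: VP.

VP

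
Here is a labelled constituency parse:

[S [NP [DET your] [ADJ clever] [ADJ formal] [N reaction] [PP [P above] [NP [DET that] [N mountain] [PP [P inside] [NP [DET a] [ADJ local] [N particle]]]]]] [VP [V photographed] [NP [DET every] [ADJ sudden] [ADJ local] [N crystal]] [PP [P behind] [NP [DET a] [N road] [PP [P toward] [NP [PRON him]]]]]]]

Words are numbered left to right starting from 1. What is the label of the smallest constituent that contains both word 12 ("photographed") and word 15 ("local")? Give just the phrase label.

VP

The smallest bracket enclosing both words is [VP photographed every sudden local crystal behind a road toward him], so the label is VP.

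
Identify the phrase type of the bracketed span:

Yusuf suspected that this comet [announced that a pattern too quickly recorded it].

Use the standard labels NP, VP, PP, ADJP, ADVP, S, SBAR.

"announced" is the head of the bracketed span, so the span is a verb phrase: VP.

VP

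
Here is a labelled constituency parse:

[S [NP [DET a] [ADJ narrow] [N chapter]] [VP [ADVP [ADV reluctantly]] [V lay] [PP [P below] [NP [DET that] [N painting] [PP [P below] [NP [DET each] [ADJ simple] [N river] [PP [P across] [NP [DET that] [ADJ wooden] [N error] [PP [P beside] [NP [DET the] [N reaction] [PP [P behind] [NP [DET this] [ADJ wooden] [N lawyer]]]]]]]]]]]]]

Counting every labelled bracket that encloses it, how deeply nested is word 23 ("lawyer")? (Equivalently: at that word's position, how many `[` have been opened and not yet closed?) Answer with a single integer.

13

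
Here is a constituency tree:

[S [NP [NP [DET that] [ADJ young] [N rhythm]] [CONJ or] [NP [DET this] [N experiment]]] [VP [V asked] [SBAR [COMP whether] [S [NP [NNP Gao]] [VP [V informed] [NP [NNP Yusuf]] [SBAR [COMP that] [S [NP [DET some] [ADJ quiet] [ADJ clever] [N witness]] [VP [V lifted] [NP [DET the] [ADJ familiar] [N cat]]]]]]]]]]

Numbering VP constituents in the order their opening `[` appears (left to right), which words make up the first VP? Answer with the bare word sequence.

asked whether Gao informed Yusuf that some quiet clever witness lifted the familiar cat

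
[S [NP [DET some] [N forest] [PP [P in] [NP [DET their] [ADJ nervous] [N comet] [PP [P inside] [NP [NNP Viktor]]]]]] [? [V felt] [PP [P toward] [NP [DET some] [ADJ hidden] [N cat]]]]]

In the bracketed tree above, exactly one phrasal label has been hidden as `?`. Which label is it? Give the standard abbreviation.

VP

Looking at what the `?` directly dominates — V 'felt', PP — this is a verb phrase (VP).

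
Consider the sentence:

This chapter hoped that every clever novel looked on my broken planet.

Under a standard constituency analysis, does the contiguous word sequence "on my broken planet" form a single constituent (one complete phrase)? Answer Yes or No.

Yes

"on my broken planet" is exactly the prepositional phrase [PP on my broken planet], a complete constituent.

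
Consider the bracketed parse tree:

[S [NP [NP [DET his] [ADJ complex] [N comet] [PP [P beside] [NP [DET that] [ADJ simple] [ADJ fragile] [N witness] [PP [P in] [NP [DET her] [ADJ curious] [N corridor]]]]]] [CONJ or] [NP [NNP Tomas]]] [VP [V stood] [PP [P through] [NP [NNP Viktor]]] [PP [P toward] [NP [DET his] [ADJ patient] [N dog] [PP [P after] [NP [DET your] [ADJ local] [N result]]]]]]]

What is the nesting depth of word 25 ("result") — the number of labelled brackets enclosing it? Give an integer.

7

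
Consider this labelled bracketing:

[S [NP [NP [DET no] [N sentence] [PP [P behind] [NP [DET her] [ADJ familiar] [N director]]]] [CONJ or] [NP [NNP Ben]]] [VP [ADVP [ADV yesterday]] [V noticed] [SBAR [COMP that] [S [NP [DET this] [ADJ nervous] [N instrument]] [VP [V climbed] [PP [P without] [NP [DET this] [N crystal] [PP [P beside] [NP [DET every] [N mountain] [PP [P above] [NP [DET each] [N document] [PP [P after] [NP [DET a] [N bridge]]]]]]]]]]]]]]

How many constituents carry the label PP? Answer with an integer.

5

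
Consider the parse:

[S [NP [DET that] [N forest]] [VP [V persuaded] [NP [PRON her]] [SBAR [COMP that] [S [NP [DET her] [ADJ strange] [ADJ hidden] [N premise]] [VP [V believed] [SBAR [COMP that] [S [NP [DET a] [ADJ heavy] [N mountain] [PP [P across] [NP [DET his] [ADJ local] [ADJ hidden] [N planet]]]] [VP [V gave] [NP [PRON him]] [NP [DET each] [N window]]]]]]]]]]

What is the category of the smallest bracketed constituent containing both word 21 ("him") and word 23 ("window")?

Word 21 lies under S → VP → SBAR → S → VP → SBAR → S → VP → NP → PRON; word 23 lies under S → VP → SBAR → S → VP → SBAR → S → VP → NP → N. The lowest shared node is the VP.

VP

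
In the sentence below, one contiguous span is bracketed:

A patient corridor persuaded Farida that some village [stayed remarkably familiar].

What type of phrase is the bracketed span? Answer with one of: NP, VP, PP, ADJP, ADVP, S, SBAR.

VP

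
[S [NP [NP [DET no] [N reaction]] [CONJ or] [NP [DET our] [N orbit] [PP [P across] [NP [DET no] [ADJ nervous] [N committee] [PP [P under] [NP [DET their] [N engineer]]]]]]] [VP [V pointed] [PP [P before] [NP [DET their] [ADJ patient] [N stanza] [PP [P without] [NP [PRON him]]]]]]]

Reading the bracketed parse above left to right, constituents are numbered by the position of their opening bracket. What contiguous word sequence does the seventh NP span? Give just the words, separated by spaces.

Opening `[NP` markers occur at word positions 1, 1, 4, 7, 11, 15, 19; the seventh of these opens the constituent [NP him].

him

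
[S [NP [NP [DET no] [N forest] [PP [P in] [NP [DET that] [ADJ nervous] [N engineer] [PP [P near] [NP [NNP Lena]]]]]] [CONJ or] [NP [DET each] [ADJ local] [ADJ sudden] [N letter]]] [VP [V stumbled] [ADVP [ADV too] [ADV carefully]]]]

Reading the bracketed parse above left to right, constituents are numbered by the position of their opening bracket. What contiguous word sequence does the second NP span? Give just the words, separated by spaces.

no forest in that nervous engineer near Lena

Opening `[NP` markers occur at word positions 1, 1, 4, 8, 10; the second of these opens the constituent [NP no forest in that nervous engineer near Lena].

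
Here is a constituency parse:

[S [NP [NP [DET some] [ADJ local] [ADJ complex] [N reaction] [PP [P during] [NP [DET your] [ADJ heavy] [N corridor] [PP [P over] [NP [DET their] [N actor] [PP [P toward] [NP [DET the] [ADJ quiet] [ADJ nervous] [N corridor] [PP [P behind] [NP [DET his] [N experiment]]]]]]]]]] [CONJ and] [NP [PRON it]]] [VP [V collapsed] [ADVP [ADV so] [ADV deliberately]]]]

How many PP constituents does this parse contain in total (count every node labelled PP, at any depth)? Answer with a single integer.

Listing each PP by its span: [PP during your heavy corridor over their actor toward the quiet nervous corridor behind his experiment]; [PP over their actor toward the quiet nervous corridor behind his experiment]; [PP toward the quiet nervous corridor behind his experiment]; [PP behind his experiment] — that makes 4.

4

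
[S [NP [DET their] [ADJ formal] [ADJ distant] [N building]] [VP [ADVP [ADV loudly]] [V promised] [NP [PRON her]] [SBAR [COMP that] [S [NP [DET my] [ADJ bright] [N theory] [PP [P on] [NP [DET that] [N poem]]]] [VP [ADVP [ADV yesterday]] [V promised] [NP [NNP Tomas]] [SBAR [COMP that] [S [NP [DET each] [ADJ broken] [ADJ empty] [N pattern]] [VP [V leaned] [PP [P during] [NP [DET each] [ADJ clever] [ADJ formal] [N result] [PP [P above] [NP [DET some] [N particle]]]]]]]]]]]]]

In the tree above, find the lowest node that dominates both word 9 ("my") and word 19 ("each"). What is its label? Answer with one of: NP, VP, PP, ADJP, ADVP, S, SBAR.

S

Both words fall inside [S my bright theory on that poem yesterday promised Tomas that each broken empty pattern leaned during each clever formal result above some particle] (words 9–31), and no smaller constituent contains them both. Label: S.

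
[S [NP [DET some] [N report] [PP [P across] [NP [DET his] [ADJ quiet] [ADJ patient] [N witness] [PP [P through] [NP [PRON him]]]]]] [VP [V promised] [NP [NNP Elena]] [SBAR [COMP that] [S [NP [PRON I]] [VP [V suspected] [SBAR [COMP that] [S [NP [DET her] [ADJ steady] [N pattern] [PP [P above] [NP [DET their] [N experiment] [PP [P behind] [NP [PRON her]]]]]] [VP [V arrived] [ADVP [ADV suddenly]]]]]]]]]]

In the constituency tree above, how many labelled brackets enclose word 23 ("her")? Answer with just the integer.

Path from the root down to the word: S → VP → SBAR → S → VP → SBAR → S → NP → PP → NP → PP → NP → PRON. That is 13 enclosing brackets.

13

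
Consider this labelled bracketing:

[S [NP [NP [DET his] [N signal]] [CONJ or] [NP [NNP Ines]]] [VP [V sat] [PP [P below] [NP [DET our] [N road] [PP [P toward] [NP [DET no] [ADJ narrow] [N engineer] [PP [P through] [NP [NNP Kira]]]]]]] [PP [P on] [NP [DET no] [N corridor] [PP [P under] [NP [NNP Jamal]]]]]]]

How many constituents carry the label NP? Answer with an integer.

Scanning left to right, an opening `[NP` appears at word positions 1, 1, 4, 7, 10, 14, 16, 19 — 8 in total.

8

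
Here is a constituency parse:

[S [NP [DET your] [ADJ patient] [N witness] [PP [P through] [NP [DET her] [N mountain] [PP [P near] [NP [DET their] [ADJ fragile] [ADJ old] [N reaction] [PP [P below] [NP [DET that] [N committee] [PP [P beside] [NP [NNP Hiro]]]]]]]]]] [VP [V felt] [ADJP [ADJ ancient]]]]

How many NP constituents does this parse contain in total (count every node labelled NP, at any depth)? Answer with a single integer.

5

Listing each NP by its span: [NP your patient witness through her mountain near their fragile old reaction below that committee beside Hiro]; [NP her mountain near their fragile old reaction below that committee beside Hiro]; [NP their fragile old reaction below that committee beside Hiro]; [NP that committee beside Hiro]; [NP Hiro] — that makes 5.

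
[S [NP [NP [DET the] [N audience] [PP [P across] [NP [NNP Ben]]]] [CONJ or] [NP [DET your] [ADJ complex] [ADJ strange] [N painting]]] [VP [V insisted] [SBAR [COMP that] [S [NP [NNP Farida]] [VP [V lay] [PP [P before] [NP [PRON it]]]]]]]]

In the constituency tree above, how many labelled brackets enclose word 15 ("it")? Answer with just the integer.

8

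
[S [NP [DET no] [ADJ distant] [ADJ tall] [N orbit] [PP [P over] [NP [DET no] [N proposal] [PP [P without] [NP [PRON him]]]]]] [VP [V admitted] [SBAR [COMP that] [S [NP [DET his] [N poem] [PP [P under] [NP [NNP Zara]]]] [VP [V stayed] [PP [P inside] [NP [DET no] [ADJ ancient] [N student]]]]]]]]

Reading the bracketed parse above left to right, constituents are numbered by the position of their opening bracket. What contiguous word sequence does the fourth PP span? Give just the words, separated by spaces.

inside no ancient student

The PP opening brackets appear, in order, over: "over no proposal without him"; "without him"; "under Zara"; "inside no ancient student". The fourth one spans "inside no ancient student".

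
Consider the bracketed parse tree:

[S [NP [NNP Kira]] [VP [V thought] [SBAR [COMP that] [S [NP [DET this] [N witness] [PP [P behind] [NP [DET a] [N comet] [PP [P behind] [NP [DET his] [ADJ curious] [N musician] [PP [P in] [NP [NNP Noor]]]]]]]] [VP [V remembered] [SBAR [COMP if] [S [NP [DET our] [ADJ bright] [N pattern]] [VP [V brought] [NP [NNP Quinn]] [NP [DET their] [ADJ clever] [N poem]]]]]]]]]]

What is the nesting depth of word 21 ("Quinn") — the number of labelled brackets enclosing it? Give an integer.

10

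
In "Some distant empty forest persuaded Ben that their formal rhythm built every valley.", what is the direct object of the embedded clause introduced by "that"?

every valley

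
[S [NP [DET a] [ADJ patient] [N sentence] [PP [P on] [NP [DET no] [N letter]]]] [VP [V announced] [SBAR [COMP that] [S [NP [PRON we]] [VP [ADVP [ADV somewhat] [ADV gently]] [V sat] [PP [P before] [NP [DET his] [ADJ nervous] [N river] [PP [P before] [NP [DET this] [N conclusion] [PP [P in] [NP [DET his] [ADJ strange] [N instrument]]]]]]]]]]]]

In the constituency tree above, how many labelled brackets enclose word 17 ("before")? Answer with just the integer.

Counting open brackets not yet closed at "before": [S [VP [SBAR [S [VP [PP [NP [PP [P = 9.

9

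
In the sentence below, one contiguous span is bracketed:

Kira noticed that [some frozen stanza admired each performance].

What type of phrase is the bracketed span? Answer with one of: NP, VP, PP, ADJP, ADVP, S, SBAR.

S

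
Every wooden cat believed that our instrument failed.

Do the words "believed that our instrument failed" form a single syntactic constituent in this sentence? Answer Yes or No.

These words form the whole verb phrase headed by "believed", so yes — one constituent.

Yes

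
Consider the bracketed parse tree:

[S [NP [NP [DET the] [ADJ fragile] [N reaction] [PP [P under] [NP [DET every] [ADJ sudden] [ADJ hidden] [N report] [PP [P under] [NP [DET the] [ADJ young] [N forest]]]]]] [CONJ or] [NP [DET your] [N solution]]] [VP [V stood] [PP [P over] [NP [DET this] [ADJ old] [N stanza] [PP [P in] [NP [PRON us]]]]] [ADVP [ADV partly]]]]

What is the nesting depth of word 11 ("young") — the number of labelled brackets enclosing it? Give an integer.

8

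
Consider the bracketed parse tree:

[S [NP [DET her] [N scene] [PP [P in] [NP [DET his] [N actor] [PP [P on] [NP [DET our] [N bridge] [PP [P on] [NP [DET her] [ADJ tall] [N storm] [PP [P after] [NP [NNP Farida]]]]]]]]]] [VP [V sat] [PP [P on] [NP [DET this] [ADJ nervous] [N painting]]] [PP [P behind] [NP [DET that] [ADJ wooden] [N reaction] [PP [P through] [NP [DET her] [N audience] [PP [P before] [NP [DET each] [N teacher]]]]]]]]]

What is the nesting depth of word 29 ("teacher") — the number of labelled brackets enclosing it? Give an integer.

9

Path from the root down to the word: S → VP → PP → NP → PP → NP → PP → NP → N. That is 9 enclosing brackets.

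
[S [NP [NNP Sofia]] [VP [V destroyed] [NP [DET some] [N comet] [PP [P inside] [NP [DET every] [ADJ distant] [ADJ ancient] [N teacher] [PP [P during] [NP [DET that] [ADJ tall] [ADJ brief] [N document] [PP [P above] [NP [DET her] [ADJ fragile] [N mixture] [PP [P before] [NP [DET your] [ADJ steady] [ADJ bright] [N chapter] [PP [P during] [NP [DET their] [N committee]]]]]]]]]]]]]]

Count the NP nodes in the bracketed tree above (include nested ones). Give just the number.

7

Scanning left to right, an opening `[NP` appears at word positions 1, 3, 6, 11, 16, 20, 25 — 7 in total.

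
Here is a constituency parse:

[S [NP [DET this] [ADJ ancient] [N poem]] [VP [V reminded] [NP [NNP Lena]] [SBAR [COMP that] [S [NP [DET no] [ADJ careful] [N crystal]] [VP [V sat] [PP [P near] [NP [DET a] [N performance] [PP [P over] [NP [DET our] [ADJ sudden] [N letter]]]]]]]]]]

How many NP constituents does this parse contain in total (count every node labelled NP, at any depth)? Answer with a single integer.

5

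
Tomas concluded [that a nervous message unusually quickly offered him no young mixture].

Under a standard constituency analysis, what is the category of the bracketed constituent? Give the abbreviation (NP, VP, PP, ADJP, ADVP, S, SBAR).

The span is built around the complementizer "that" — a subordinate clause (SBAR).

SBAR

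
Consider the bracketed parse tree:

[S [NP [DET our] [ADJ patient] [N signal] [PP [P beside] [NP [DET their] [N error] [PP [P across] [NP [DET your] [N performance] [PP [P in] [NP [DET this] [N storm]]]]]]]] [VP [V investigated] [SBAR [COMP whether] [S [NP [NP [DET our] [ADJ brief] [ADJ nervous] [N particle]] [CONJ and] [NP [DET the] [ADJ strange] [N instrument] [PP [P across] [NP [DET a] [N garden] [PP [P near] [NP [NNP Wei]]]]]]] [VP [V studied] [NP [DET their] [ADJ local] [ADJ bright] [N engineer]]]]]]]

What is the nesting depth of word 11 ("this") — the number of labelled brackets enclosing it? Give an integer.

9

The word sits inside DET, which is inside NP, inside PP, inside NP, inside PP, inside NP, inside PP, inside NP, inside S — 9 brackets in all.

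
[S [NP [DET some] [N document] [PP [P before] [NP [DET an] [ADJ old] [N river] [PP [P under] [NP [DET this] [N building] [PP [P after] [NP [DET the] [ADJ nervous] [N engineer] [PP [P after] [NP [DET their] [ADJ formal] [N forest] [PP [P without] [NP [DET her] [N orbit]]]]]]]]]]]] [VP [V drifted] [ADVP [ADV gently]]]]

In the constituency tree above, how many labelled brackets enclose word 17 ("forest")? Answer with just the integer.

Path from the root down to the word: S → NP → PP → NP → PP → NP → PP → NP → PP → NP → N. That is 11 enclosing brackets.

11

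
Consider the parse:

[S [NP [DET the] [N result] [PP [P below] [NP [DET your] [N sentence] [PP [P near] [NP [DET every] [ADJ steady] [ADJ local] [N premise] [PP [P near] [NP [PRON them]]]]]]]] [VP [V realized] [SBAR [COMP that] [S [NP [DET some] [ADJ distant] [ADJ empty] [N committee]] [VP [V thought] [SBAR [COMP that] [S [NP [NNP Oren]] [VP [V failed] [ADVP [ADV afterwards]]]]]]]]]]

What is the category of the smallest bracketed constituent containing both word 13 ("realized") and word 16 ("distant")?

VP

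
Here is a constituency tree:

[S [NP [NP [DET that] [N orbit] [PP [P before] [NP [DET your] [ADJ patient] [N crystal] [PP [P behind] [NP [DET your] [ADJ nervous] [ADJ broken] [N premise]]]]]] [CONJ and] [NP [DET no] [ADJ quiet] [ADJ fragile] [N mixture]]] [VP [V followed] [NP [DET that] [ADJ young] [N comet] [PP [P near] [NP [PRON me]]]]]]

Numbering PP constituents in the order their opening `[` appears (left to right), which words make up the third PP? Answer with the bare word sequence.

In left-to-right order the PP constituents are "before your patient crystal behind your nervous broken premise"; "behind your nervous broken premise"; "near me". Number 3 is "near me".

near me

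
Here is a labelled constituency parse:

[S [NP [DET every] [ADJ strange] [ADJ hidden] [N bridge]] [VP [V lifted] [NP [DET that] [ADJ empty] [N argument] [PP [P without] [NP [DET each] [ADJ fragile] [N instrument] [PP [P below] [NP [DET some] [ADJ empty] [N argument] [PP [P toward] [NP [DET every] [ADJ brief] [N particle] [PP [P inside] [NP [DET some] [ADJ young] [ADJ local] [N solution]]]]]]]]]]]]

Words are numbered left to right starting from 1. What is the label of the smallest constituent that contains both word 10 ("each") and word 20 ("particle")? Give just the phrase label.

NP

Word 10 lies under S → VP → NP → PP → NP → DET; word 20 lies under S → VP → NP → PP → NP → PP → NP → PP → NP → N. The lowest shared node is the NP.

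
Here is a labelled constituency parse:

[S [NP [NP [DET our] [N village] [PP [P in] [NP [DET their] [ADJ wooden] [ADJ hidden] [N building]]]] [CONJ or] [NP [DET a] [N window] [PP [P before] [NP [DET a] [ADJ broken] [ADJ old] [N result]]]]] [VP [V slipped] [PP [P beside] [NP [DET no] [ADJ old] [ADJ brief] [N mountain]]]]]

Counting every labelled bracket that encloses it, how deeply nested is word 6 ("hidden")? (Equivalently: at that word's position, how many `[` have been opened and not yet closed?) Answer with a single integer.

6

Counting open brackets not yet closed at "hidden": [S [NP [NP [PP [NP [ADJ = 6.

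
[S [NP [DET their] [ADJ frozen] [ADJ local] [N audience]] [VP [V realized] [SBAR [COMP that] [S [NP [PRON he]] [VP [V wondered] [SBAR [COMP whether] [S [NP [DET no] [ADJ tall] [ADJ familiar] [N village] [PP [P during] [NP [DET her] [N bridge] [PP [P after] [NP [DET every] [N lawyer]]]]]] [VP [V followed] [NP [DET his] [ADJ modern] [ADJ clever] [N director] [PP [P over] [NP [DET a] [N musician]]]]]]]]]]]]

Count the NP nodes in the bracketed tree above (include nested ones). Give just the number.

7

The NP constituents are: [NP their frozen local audience]; [NP he]; [NP no tall familiar village during her bridge after every lawyer]; [NP her bridge after every lawyer]; [NP every lawyer]; [NP his modern clever director over a musician] …. Total: 7.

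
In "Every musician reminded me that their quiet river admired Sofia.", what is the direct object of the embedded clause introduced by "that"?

Sofia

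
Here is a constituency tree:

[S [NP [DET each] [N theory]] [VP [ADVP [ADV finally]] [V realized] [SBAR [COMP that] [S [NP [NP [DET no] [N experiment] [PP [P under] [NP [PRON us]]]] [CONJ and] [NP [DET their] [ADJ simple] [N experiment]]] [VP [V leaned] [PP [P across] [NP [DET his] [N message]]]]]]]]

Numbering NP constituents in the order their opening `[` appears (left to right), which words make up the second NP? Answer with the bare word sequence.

The NP opening brackets appear, in order, over: "each theory"; "no experiment under us and their simple experiment"; "no experiment under us"; "us"; "their simple experiment"; "his message". The second one spans "no experiment under us and their simple experiment".

no experiment under us and their simple experiment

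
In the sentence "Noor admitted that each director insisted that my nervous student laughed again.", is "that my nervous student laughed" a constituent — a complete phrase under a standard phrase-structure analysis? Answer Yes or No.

The sequence begins inside the complementizer "that" and ends inside the clause "my nervous student laughed again"; it crosses a phrase boundary, so no single node in the tree spans exactly those words.

No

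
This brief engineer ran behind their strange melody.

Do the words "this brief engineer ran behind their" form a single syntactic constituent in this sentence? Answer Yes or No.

The sequence begins inside the noun phrase "this brief engineer" and ends inside the verb phrase "ran behind their strange melody"; it crosses a phrase boundary, so no single node in the tree spans exactly those words.

No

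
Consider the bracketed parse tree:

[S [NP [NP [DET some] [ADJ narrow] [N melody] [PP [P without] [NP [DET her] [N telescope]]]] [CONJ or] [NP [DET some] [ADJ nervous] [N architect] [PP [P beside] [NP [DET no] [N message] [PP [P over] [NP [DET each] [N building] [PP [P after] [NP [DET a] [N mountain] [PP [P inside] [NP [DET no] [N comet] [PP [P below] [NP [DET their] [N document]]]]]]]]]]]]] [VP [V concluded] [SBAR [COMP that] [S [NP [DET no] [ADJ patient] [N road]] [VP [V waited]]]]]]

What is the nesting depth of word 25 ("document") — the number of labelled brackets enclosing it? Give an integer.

14

Path from the root down to the word: S → NP → NP → PP → NP → PP → NP → PP → NP → PP → NP → PP → NP → N. That is 14 enclosing brackets.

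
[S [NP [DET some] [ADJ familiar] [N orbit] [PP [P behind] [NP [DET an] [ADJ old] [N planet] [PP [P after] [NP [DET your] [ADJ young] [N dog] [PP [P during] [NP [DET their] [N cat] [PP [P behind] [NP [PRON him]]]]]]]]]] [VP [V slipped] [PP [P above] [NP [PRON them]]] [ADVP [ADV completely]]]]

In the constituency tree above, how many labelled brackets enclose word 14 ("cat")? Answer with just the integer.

Path from the root down to the word: S → NP → PP → NP → PP → NP → PP → NP → N. That is 9 enclosing brackets.

9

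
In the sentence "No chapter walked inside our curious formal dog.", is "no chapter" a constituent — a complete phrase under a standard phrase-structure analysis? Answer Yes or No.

Yes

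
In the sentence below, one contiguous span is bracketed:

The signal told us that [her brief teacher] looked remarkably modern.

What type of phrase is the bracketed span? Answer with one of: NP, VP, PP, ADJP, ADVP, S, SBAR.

NP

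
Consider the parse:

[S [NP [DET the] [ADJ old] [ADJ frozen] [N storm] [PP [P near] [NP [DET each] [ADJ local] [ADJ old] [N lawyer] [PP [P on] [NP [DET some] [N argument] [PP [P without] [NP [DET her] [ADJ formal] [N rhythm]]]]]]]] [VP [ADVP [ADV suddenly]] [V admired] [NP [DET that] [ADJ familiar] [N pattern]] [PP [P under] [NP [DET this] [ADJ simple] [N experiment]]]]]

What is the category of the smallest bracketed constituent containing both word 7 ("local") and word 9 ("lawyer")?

Word 7 lies under S → NP → PP → NP → ADJ; word 9 lies under S → NP → PP → NP → N. The lowest shared node is the NP.

NP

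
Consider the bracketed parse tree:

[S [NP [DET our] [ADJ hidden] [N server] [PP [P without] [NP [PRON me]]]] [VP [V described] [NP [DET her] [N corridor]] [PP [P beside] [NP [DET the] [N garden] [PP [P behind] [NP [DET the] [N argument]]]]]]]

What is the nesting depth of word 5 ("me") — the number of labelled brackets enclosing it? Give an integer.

The word sits inside PRON, which is inside NP, inside PP, inside NP, inside S — 5 brackets in all.

5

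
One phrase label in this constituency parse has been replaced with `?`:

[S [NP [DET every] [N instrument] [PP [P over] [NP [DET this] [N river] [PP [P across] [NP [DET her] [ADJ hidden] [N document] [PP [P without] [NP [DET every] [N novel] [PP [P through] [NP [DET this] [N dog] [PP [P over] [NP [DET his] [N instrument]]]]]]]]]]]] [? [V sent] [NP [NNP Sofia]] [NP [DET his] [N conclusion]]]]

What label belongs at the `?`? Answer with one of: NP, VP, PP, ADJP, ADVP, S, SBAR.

VP

The `?` node immediately contains: V 'sent', NP, NP. That is the internal structure of a verb phrase, so the label is VP.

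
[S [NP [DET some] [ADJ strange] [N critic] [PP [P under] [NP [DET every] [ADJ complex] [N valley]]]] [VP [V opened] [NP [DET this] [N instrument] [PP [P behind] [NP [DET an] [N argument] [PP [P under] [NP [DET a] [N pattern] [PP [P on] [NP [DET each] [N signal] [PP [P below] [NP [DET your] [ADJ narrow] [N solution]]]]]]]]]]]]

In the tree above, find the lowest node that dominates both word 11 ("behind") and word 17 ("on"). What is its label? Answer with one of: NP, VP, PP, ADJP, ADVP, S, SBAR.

Word 11 lies under S → VP → NP → PP → P; word 17 lies under S → VP → NP → PP → NP → PP → NP → PP → P. The lowest shared node is the PP.

PP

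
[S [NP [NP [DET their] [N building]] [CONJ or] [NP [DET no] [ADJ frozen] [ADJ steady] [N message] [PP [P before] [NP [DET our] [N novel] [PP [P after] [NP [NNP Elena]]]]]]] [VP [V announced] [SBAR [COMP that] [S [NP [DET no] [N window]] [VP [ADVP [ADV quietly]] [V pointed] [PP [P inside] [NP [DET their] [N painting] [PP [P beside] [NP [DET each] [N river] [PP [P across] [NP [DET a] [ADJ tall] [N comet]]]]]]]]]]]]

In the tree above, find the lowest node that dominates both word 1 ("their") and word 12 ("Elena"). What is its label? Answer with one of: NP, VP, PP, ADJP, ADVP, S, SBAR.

Word 1 lies under S → NP → NP → DET; word 12 lies under S → NP → NP → PP → NP → PP → NP → NNP. The lowest shared node is the NP.

NP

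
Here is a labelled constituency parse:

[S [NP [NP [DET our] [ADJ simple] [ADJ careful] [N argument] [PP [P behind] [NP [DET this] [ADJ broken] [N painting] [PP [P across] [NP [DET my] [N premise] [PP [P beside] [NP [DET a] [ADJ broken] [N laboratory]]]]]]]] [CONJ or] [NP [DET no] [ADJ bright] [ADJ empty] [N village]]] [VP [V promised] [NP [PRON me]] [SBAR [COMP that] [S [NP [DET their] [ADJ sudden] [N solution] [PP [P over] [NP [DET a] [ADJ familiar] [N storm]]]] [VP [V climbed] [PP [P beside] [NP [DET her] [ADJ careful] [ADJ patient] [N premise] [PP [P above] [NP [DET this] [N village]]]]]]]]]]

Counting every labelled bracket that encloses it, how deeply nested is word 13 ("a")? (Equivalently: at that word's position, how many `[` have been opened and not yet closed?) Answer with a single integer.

10

Path from the root down to the word: S → NP → NP → PP → NP → PP → NP → PP → NP → DET. That is 10 enclosing brackets.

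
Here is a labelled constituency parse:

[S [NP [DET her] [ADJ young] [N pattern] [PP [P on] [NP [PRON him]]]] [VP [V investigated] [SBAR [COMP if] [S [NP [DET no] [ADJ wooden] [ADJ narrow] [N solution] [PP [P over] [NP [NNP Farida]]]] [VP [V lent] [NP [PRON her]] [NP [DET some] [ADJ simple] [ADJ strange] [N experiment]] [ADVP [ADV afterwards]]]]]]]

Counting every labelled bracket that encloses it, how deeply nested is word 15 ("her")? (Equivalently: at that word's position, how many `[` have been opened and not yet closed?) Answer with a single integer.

7

Path from the root down to the word: S → VP → SBAR → S → VP → NP → PRON. That is 7 enclosing brackets.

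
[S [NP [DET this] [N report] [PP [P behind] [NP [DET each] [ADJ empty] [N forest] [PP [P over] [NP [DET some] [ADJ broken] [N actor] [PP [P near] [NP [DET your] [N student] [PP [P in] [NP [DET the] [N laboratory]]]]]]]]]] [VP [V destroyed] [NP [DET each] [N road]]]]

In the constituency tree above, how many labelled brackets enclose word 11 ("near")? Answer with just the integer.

8

Path from the root down to the word: S → NP → PP → NP → PP → NP → PP → P. That is 8 enclosing brackets.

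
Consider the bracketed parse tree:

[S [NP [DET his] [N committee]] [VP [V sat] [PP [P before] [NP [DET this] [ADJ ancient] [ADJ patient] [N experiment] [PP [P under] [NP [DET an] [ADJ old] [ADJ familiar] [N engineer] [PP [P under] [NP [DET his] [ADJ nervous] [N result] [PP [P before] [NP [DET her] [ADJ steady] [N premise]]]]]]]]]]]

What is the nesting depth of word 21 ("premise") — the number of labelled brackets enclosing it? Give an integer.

11

Counting open brackets not yet closed at "premise": [S [VP [PP [NP [PP [NP [PP [NP [PP [NP [N = 11.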